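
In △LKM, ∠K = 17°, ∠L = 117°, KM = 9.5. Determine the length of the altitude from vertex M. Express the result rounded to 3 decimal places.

2.778

The third angle is ∠M = 180° − ∠L − ∠K = 46.00°.
Law of sines: ML = KM·sin K/sin L ≈ 3.1173.
Law of sines: LK = KM·sin M/sin L ≈ 7.6697.
Area = ½·KM·ML·sin M ≈ 10.651.
The altitude from M has length 2·area/LK ≈ 2.7775.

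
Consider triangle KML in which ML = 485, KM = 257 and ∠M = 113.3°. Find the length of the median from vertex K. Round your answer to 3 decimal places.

417.322

By the law of cosines, LK² = KM² + ML² − 2·KM·ML·cos M = 3.9988e+05, so LK ≈ 632.36.
Median from K: ½√(2·LK² + 2·KM² − ML²) ≈ 417.32.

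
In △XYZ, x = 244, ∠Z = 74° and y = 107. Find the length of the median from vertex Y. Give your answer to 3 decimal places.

234.951

By the law of cosines, z² = x² + y² − 2·x·y·cos Z = 56592, so z ≈ 237.89.
Median from Y: ½√(2·z² + 2·x² − y²) ≈ 234.95.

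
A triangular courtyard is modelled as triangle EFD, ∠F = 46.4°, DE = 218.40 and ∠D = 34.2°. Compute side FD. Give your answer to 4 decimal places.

297.5362

The third angle is ∠E = 180° − ∠F − ∠D = 99.40°.
Law of sines: FD = DE·sin E/sin F ≈ 297.54.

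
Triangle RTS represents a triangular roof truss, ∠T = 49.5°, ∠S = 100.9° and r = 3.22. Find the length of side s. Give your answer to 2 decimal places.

The third angle is ∠R = 180° − ∠T − ∠S = 29.60°.
Law of sines: s = r·sin S/sin R ≈ 6.4014.

6.40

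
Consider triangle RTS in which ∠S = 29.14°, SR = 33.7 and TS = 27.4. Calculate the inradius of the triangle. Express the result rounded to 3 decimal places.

By the law of cosines, RT² = TS² + SR² − 2·TS·SR·cos S = 273.43, so RT ≈ 16.536.
Area = ½·TS·SR·sin S ≈ 224.82.
Semiperimeter s = (27.4+33.7+16.536)/2 = 38.818.
Inradius = area/s = 224.82/38.818 ≈ 5.7916.

5.792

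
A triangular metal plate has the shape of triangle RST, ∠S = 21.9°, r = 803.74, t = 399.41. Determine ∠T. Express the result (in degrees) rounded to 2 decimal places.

By the law of cosines, s² = t² + r² − 2·t·r·cos S = 2.0982e+05, so s ≈ 458.06.
Law of cosines again: cos T = (r² + s² − t²)/(2·r·s) ≈ 0.94563, so ∠T ≈ 18.98°.

∠T ≈ 18.98°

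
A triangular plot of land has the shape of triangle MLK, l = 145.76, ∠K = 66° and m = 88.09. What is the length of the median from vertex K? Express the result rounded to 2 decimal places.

By the law of cosines, k² = m² + l² − 2·m·l·cos K = 18561, so k ≈ 136.24.
Median from K: ½√(2·m² + 2·l² − k²) ≈ 99.311.

99.31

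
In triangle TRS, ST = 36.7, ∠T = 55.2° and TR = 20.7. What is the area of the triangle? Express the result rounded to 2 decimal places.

Area = ½·ST·TR·sin T ≈ 311.91.

area ≈ 311.91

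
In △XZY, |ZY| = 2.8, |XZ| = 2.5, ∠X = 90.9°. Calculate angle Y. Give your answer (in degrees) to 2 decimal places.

Law of sines: sin Y = |XZ|·sin X/|ZY| ≈ 0.89275.
Since |ZY| ≥ |XZ|, only the acute value applies: ∠Y ≈ 63.22°.
Then ∠Z = 180° − ∠X − ∠Y ≈ 25.88°.

63.22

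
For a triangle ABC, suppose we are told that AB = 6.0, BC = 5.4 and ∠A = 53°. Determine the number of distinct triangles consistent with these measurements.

AB·sin A = 6.0·sin(53°) ≈ 4.792.
Since AB sin A < BC < AB (4.792 < 5.4 < 6.0), two triangles exist.

2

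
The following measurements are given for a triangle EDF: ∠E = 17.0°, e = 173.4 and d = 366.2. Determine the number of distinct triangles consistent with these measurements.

2

d·sin E = 366.2·sin(17.0°) ≈ 107.1.
Since d sin E < e < d (107.1 < 173.4 < 366.2), two triangles exist.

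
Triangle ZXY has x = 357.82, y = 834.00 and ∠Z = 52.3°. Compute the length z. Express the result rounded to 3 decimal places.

By the law of cosines, z² = x² + y² − 2·x·y·cos Z = 4.5861e+05, so z ≈ 677.2.

677.204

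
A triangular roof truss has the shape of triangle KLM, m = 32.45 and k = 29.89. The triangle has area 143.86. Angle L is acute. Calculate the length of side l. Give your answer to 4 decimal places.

9.6885

From area = ½·m·k·sin L, we get sin L = 2·area/(m·k) ≈ 0.29664.
Taking the acute solution, ∠L ≈ 17.26°.
Law of cosines then gives l ≈ 9.6885.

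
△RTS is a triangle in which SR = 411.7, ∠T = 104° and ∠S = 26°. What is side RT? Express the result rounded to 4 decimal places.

186.0025

The third angle is ∠R = 180° − ∠T − ∠S = 50.00°.
Law of sines: RT = SR·sin S/sin T ≈ 186.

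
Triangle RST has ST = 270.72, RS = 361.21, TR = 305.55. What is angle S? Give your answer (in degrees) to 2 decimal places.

By the law of cosines, cos S = (RS² + ST² − TR²) / (2·RS·ST) ≈ 0.56450, so ∠S ≈ 55.63°.

55.63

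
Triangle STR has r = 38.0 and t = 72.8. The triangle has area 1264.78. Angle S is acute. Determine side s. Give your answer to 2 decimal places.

67.11

From area = ½·t·r·sin S, we get sin S = 2·area/(t·r) ≈ 0.91439.
Taking the acute solution, ∠S ≈ 66.12°.
Law of cosines then gives s ≈ 67.111.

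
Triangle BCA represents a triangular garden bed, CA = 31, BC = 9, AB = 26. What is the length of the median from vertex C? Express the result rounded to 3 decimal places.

Median from C: ½√(2·BC² + 2·CA² − AB²) ≈ 18.762.

m_C ≈ 18.762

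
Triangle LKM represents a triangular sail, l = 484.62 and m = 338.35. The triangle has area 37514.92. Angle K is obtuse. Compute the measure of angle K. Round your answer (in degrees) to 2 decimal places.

From area = ½·m·l·sin K, we get sin K = 2·area/(m·l) ≈ 0.45758.
Taking the obtuse solution, ∠K ≈ 152.77°.

∠K ≈ 152.77°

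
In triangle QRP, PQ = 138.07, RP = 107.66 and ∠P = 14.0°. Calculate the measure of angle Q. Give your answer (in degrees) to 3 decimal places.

By the law of cosines, QR² = RP² + PQ² − 2·RP·PQ·cos P = 1807.9, so QR ≈ 42.519.
Law of cosines again: cos Q = (PQ² + QR² − RP²)/(2·PQ·QR) ≈ 0.79042, so ∠Q ≈ 37.77°.

∠Q ≈ 37.775°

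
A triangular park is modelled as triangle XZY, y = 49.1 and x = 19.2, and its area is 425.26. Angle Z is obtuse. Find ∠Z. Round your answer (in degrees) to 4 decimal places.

∠Z ≈ 115.5515°

From area = ½·y·x·sin Z, we get sin Z = 2·area/(y·x) ≈ 0.90220.
Taking the obtuse solution, ∠Z ≈ 115.55°.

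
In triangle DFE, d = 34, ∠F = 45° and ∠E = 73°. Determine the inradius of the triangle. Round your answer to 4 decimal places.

r ≈ 9.0290

The third angle is ∠D = 180° − ∠F − ∠E = 62.00°.
Law of sines: f = d·sin F/sin D ≈ 27.229.
Law of sines: e = d·sin E/sin D ≈ 36.825.
Area = ½·d·f·sin E ≈ 442.66.
Semiperimeter s = (34+27.229+36.825)/2 = 49.027.
Inradius = area/s = 442.66/49.027 ≈ 9.029.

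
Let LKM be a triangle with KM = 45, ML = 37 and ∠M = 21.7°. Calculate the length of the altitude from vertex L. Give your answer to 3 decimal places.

By the law of cosines, LK² = KM² + ML² − 2·KM·ML·cos M = 299.99, so LK ≈ 17.32.
Area = ½·KM·ML·sin M ≈ 307.81.
The altitude from L has length 2·area/KM ≈ 13.681.

13.681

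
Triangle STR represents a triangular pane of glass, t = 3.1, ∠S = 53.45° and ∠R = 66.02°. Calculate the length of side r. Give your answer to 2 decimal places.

3.25

The third angle is ∠T = 180° − ∠R − ∠S = 60.53°.
Law of sines: r = t·sin R/sin T ≈ 3.2534.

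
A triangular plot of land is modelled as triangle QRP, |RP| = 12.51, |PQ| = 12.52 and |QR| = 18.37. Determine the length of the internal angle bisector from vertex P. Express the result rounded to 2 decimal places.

By the law of cosines, cos P = (|RP|² + |PQ|² − |QR|²) / (2·|RP|·|PQ|) ≈ -0.07727, so ∠P ≈ 94.43°.
The bisector from P has length 2·|RP|·|PQ|·cos(∠P/2)/(|RP|+|PQ|) ≈ 8.5006.

t_P ≈ 8.50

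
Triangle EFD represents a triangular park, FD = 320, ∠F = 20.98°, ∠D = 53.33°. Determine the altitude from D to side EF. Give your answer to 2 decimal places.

114.57

The third angle is ∠E = 180° − ∠F − ∠D = 105.69°.
Law of sines: DE = FD·sin F/sin E ≈ 119.01.
Law of sines: EF = FD·sin D/sin E ≈ 266.6.
Area = ½·FD·DE·sin D ≈ 15273.
The altitude from D has length 2·area/EF ≈ 114.57.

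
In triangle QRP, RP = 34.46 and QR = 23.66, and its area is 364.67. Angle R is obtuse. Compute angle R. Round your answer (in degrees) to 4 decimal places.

116.5505

From area = ½·QR·RP·sin R, we get sin R = 2·area/(QR·RP) ≈ 0.89454.
Taking the obtuse solution, ∠R ≈ 116.55°.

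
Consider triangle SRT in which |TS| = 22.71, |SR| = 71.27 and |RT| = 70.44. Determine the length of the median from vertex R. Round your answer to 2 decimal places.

m_R ≈ 69.94

Median from R: ½√(2·|SR|² + 2·|RT|² − |TS|²) ≈ 69.94.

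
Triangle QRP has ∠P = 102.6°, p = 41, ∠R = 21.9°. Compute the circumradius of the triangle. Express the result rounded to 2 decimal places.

21.01

The third angle is ∠Q = 180° − ∠R − ∠P = 55.50°.
Law of sines: q = p·sin Q/sin P ≈ 34.623.
Law of sines: r = p·sin R/sin P ≈ 15.67.
Circumradius = p/(2 sin P) ≈ 21.006.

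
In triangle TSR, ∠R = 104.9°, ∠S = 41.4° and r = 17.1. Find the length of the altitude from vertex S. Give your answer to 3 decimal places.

The third angle is ∠T = 180° − ∠S − ∠R = 33.70°.
Law of sines: t = r·sin T/sin R ≈ 9.818.
Law of sines: s = r·sin S/sin R ≈ 11.702.
Area = ½·r·t·sin S ≈ 55.513.
The altitude from S has length 2·area/s ≈ 9.4878.

h_S ≈ 9.488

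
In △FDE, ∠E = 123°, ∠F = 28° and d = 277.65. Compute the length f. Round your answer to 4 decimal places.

The third angle is ∠D = 180° − ∠E − ∠F = 29.00°.
Law of sines: f = d·sin F/sin D ≈ 268.87.

268.8659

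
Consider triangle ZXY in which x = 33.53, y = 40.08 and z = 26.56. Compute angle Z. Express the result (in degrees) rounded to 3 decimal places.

By the law of cosines, cos Z = (x² + y² − z²) / (2·x·y) ≈ 0.75350, so ∠Z ≈ 41.11°.

∠Z ≈ 41.105°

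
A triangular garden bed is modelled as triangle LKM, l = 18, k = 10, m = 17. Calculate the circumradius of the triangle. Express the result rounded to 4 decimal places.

By the law of cosines, cos L = (k² + m² − l²) / (2·k·m) ≈ 0.19118, so ∠L ≈ 78.98°.
Circumradius = l/(2 sin L) ≈ 9.1691.

9.1691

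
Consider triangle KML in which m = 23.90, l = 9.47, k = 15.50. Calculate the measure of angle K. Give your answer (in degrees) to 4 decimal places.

21.6814

By the law of cosines, cos K = (m² + l² − k²) / (2·m·l) ≈ 0.92925, so ∠K ≈ 21.68°.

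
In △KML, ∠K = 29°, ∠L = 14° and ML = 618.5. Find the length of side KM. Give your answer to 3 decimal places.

The third angle is ∠M = 180° − ∠L − ∠K = 137.00°.
Law of sines: KM = ML·sin L/sin K ≈ 308.63.

308.634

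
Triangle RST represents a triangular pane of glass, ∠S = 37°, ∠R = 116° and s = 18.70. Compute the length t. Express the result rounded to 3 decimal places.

14.107

The third angle is ∠T = 180° − ∠R − ∠S = 27.00°.
Law of sines: t = s·sin T/sin S ≈ 14.107.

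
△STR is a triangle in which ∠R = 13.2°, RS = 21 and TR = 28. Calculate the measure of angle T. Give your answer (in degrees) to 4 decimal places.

∠T ≈ 32.4050°

By the law of cosines, ST² = TR² + RS² − 2·TR·RS·cos R = 80.071, so ST ≈ 8.9483.
Law of cosines again: cos T = (ST² + TR² − RS²)/(2·ST·TR) ≈ 0.84428, so ∠T ≈ 32.40°.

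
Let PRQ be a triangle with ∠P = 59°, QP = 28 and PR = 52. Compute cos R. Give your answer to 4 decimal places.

By the law of cosines, RQ² = QP² + PR² − 2·QP·PR·cos P = 1988.2, so RQ ≈ 44.589.
Law of cosines again: cos R = (PR² + RQ² − QP²)/(2·PR·RQ) ≈ 0.84278, so ∠R ≈ 32.57°.

0.8428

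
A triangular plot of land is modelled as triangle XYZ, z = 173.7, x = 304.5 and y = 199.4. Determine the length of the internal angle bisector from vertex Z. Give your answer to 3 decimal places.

t_Z ≈ 231.306

By the law of cosines, cos Z = (x² + y² − z²) / (2·x·y) ≈ 0.84250, so ∠Z ≈ 32.59°.
The bisector from Z has length 2·x·y·cos(∠Z/2)/(x+y) ≈ 231.31.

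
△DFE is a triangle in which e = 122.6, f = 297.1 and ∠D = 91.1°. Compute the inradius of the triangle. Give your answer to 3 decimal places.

r ≈ 48.997

By the law of cosines, d² = f² + e² − 2·f·e·cos D = 1.047e+05, so d ≈ 323.57.
Area = ½·f·e·sin D ≈ 18209.
Semiperimeter s = (323.57+297.1+122.6)/2 = 371.64.
Inradius = area/s = 18209/371.64 ≈ 48.997.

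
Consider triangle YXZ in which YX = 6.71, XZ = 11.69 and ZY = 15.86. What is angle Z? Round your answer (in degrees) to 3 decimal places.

By the law of cosines, cos Z = (XZ² + ZY² − YX²) / (2·XZ·ZY) ≈ 0.92547, so ∠Z ≈ 22.26°.

22.260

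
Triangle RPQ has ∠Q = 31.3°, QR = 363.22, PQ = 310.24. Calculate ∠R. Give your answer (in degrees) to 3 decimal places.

58.665

By the law of cosines, RP² = PQ² + QR² − 2·PQ·QR·cos Q = 35608, so RP ≈ 188.7.
Law of cosines again: cos R = (QR² + RP² − PQ²)/(2·QR·RP) ≈ 0.52005, so ∠R ≈ 58.66°.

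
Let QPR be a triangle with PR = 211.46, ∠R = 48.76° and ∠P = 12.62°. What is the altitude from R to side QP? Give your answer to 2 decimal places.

46.20

The third angle is ∠Q = 180° − ∠P − ∠R = 118.62°.
Law of sines: RQ = PR·sin P/sin Q ≈ 52.631.
Law of sines: QP = PR·sin R/sin Q ≈ 181.14.
Area = ½·PR·RQ·sin R ≈ 4184.4.
The altitude from R has length 2·area/QP ≈ 46.201.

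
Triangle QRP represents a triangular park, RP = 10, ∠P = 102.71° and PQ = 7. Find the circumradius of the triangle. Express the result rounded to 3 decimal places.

6.873

By the law of cosines, QR² = RP² + PQ² − 2·RP·PQ·cos P = 179.8, so QR ≈ 13.409.
Area = ½·RP·PQ·sin P ≈ 34.142.
Circumradius = QR/(2 sin P) ≈ 6.8729.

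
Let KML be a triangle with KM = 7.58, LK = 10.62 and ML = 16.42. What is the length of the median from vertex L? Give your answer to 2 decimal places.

m_L ≈ 13.30

Median from L: ½√(2·ML² + 2·LK² − KM²) ≈ 13.298.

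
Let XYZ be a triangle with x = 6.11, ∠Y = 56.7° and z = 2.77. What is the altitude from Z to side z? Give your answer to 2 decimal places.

By the law of cosines, y² = z² + x² − 2·z·x·cos Y = 26.421, so y ≈ 5.1401.
Area = ½·z·x·sin Y ≈ 7.0729.
The altitude from Z has length 2·area/z ≈ 5.1068.

h_Z ≈ 5.11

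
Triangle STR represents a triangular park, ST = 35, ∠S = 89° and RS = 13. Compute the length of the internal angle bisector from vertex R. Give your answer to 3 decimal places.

By the law of cosines, TR² = RS² + ST² − 2·RS·ST·cos S = 1378.1, so TR ≈ 37.123.
Law of cosines again: cos R = (TR² + RS² − ST²)/(2·TR·RS) ≈ 0.33373, so ∠R ≈ 70.50°.
The bisector from R has length 2·TR·RS·cos(∠R/2)/(TR+RS) ≈ 15.725.

t_R ≈ 15.725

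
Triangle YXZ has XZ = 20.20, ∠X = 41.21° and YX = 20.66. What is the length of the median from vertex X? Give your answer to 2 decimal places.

19.12

By the law of cosines, ZY² = YX² + XZ² − 2·YX·XZ·cos X = 206.96, so ZY ≈ 14.386.
Median from X: ½√(2·YX² + 2·XZ² − ZY²) ≈ 19.123.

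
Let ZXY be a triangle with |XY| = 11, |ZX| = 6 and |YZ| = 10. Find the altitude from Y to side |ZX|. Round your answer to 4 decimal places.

h_Y ≈ 9.9216

Semiperimeter s = (11 + 10 + 6)/2 = 13.5.
Heron's formula: area = √(13.5·2.5·3.5·7.5) ≈ 29.765.
The altitude from Y has length 2·area/|ZX| ≈ 9.9216.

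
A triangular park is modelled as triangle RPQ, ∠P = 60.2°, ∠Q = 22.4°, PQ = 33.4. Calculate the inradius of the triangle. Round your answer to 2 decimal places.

The third angle is ∠R = 180° − ∠P − ∠Q = 97.40°.
Law of sines: QR = PQ·sin P/sin R ≈ 29.227.
Law of sines: RP = PQ·sin Q/sin R ≈ 12.835.
Area = ½·PQ·QR·sin Q ≈ 186.
Semiperimeter s = (33.4+29.227+12.835)/2 = 37.731.
Inradius = area/s = 186/37.731 ≈ 4.9296.

4.93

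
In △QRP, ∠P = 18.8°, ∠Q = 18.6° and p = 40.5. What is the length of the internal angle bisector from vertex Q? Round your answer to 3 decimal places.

The third angle is ∠R = 180° − ∠P − ∠Q = 142.60°.
Law of sines: q = p·sin Q/sin P ≈ 40.084.
Law of sines: r = p·sin R/sin P ≈ 76.331.
The bisector from Q has length 2·r·p·cos(∠Q/2)/(r+p) ≈ 52.225.

52.225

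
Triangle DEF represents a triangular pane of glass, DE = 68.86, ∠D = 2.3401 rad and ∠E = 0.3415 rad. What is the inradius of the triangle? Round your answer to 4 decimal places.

The third angle is ∠F = π − ∠D − ∠E = 0.4600 rad.
Law of sines: EF = DE·sin D/sin F ≈ 111.43.
Law of sines: FD = DE·sin E/sin F ≈ 51.947.
Area = ½·DE·EF·sin E ≈ 1284.9.
Semiperimeter s = (111.43+51.947+68.86)/2 = 116.12.
Inradius = area/s = 1284.9/116.12 ≈ 11.065.

r ≈ 11.0651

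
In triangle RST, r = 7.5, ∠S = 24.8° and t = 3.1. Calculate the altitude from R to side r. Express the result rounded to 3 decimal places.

By the law of cosines, s² = t² + r² − 2·t·r·cos S = 23.648, so s ≈ 4.863.
Area = ½·t·r·sin S ≈ 4.8761.
The altitude from R has length 2·area/r ≈ 1.3003.

h_R ≈ 1.300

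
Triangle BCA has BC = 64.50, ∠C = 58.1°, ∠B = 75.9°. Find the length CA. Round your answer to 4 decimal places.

The third angle is ∠A = 180° − ∠B − ∠C = 46.00°.
Law of sines: CA = BC·sin B/sin A ≈ 86.964.

86.9641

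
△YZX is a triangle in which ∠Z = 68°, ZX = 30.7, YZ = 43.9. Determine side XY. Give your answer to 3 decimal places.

By the law of cosines, XY² = YZ² + ZX² − 2·YZ·ZX·cos Z = 1860, so XY ≈ 43.127.

43.127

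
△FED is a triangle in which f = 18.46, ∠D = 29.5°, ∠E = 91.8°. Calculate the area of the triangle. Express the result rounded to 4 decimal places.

area ≈ 98.1447

The third angle is ∠F = 180° − ∠E − ∠D = 58.70°.
Law of sines: e = f·sin E/sin F ≈ 21.594.
Law of sines: d = f·sin D/sin F ≈ 10.638.
Area = ½·f·e·sin D ≈ 98.145.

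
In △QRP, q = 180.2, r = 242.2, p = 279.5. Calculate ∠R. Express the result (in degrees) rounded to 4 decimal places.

58.9663

By the law of cosines, cos R = (p² + q² − r²) / (2·p·q) ≈ 0.51554, so ∠R ≈ 58.97°.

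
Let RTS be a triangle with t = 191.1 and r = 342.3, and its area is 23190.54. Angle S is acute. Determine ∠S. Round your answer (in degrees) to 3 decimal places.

45.157

From area = ½·r·t·sin S, we get sin S = 2·area/(r·t) ≈ 0.70904.
Taking the acute solution, ∠S ≈ 45.16°.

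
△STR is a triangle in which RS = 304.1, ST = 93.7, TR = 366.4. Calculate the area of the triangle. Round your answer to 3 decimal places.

Semiperimeter s = (366.4 + 304.1 + 93.7)/2 = 382.1.
Heron's formula: area = √(382.1·15.7·78·288.4) ≈ 11617.

area ≈ 11616.713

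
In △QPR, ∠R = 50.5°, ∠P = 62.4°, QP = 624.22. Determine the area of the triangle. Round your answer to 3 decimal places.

The third angle is ∠Q = 180° − ∠P − ∠R = 67.10°.
Law of sines: PR = QP·sin Q/sin R ≈ 745.21.
Law of sines: RQ = QP·sin P/sin R ≈ 716.91.
Area = ½·QP·PR·sin P ≈ 2.0612e+05.

206119.868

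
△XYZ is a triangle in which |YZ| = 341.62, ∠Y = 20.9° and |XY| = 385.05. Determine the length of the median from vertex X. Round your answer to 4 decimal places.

m_X ≈ 233.5671

By the law of cosines, |ZX|² = |XY|² + |YZ|² − 2·|XY|·|YZ|·cos Y = 19196, so |ZX| ≈ 138.55.
Median from X: ½√(2·|ZX|² + 2·|XY|² − |YZ|²) ≈ 233.57.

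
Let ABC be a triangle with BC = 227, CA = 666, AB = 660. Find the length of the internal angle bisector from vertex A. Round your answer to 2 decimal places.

t_A ≈ 653.21

By the law of cosines, cos A = (CA² + AB² − BC²) / (2·CA·AB) ≈ 0.94143, so ∠A ≈ 19.71°.
The bisector from A has length 2·CA·AB·cos(∠A/2)/(CA+AB) ≈ 653.21.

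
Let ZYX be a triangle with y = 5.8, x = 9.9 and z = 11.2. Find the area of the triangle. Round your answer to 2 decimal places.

Semiperimeter s = (11.2 + 5.8 + 9.9)/2 = 13.45.
Heron's formula: area = √(13.45·2.25·7.65·3.55) ≈ 28.668.

area ≈ 28.67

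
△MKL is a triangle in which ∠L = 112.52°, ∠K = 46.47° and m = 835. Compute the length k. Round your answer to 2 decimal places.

1688.52

The third angle is ∠M = 180° − ∠K − ∠L = 21.01°.
Law of sines: k = m·sin K/sin M ≈ 1688.5.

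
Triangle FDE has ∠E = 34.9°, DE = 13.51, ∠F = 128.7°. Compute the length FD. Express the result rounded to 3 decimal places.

9.904

The third angle is ∠D = 180° − ∠E − ∠F = 16.40°.
Law of sines: FD = DE·sin E/sin F ≈ 9.9044.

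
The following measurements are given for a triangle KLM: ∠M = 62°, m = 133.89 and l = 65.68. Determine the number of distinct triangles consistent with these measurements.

l·sin M = 65.68·sin(62°) ≈ 57.99.
Since m ≥ l, exactly one triangle exists.

1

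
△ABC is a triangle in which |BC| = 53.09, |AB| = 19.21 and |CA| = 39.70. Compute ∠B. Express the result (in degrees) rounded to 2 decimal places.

∠B ≈ 37.81°

By the law of cosines, cos B = (|AB|² + |BC|² − |CA|²) / (2·|AB|·|BC|) ≈ 0.79005, so ∠B ≈ 37.81°.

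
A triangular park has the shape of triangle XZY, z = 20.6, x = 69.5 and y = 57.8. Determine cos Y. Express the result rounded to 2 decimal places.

By the law of cosines, cos Y = (x² + z² − y²) / (2·x·z) ≈ 0.66836, so ∠Y ≈ 48.06°.

cos Y ≈ 0.67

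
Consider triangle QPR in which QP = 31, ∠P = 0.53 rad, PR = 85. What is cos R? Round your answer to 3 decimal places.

cos R ≈ 0.966

By the law of cosines, RQ² = QP² + PR² − 2·QP·PR·cos P = 3639, so RQ ≈ 60.324.
Law of cosines again: cos R = (PR² + RQ² − QP²)/(2·PR·RQ) ≈ 0.96567, so ∠R ≈ 0.263 rad.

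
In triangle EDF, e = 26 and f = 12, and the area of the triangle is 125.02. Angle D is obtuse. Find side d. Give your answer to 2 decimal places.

34.54

From area = ½·f·e·sin D, we get sin D = 2·area/(f·e) ≈ 0.80141.
Taking the obtuse solution, ∠D ≈ 126.74°.
Law of cosines then gives d ≈ 34.543.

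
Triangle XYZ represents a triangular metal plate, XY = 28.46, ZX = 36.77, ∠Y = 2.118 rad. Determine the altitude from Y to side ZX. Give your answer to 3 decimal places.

8.450

Law of sines: sin Z = XY·sin Y/ZX ≈ 0.66098.
Since ZX ≥ XY, only the acute value applies: ∠Z ≈ 0.722 rad.
Then ∠X = π − ∠Y − ∠Z ≈ 0.301 rad.
Law of sines gives YZ = ZX·sin X/sin Y ≈ 12.784.
Area = ½·ZX·XY·sin X ≈ 155.36.
The altitude from Y has length 2·area/ZX ≈ 8.4503.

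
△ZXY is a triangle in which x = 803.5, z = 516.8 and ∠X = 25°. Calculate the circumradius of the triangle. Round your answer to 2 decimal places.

Law of sines: sin Z = z·sin X/x ≈ 0.27182.
Since x ≥ z, only the acute value applies: ∠Z ≈ 15.77°.
Then ∠Y = 180° − ∠X − ∠Z ≈ 139.23°.
Law of sines gives y = x·sin Y/sin X ≈ 1241.6.
Circumradius = x/(2 sin X) ≈ 950.62.

R ≈ 950.62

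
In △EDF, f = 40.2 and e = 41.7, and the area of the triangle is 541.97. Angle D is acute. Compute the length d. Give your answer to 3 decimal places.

28.239

From area = ½·f·e·sin D, we get sin D = 2·area/(f·e) ≈ 0.64661.
Taking the acute solution, ∠D ≈ 40.29°.
Law of cosines then gives d ≈ 28.239.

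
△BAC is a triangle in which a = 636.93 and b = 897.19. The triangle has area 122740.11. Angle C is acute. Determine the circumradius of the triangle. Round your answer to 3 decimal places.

From area = ½·b·a·sin C, we get sin C = 2·area/(b·a) ≈ 0.42958.
Taking the acute solution, ∠C ≈ 25.44°.
Law of cosines then gives c ≈ 422.56.
Circumradius = c/(2 sin C) ≈ 491.84.

491.839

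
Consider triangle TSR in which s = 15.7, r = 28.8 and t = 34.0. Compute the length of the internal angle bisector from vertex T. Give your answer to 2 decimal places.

t_T ≈ 13.72

By the law of cosines, cos T = (s² + r² − t²) / (2·s·r) ≈ -0.08854, so ∠T ≈ 95.08°.
The bisector from T has length 2·s·r·cos(∠T/2)/(s+r) ≈ 13.719.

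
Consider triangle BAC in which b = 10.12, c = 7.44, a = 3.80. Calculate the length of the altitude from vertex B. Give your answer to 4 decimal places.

Semiperimeter s = (10.12 + 3.8 + 7.44)/2 = 10.68.
Heron's formula: area = √(10.68·0.56·6.88·3.24) ≈ 11.546.
The altitude from B has length 2·area/b ≈ 2.2819.

2.2819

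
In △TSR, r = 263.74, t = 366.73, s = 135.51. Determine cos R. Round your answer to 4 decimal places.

By the law of cosines, cos R = (t² + s² − r²) / (2·t·s) ≈ 0.83805, so ∠R ≈ 33.06°.

0.8381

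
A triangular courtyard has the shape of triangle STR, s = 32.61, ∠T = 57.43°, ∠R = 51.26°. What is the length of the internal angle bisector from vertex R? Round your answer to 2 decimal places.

t_R ≈ 27.68

The third angle is ∠S = 180° − ∠T − ∠R = 71.31°.
Law of sines: t = s·sin T/sin S ≈ 29.011.
Law of sines: r = s·sin R/sin S ≈ 26.852.
The bisector from R has length 2·s·t·cos(∠R/2)/(s+t) ≈ 27.684.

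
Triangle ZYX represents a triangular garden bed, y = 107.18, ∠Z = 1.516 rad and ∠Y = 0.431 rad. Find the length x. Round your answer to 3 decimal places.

The third angle is ∠X = π − ∠Z − ∠Y = 1.195 rad.
Law of sines: x = y·sin X/sin Y ≈ 238.61.

238.605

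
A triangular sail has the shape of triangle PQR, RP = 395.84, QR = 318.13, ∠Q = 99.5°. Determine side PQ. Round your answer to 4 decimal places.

188.8221

Law of sines: sin P = QR·sin Q/RP ≈ 0.79266.
Since RP ≥ QR, only the acute value applies: ∠P ≈ 52.43°.
Then ∠R = 180° − ∠Q − ∠P ≈ 28.07°.
Law of sines gives PQ = RP·sin R/sin Q ≈ 188.82.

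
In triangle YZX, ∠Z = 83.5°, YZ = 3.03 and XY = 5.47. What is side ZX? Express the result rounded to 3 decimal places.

Law of sines: sin X = YZ·sin Z/XY ≈ 0.55037.
Since XY ≥ YZ, only the acute value applies: ∠X ≈ 33.39°.
Then ∠Y = 180° − ∠Z − ∠X ≈ 63.11°.
Law of sines gives ZX = XY·sin Y/sin Z ≈ 4.91.

4.910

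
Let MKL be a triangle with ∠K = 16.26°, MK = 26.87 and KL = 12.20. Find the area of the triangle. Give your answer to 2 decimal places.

Area = ½·MK·KL·sin K ≈ 45.893.

45.89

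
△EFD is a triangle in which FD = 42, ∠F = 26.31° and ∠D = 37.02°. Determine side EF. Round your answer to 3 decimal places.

The third angle is ∠E = 180° − ∠F − ∠D = 116.67°.
Law of sines: EF = FD·sin D/sin E ≈ 28.299.

28.299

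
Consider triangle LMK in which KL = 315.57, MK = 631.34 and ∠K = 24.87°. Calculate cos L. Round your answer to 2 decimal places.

cos L ≈ -0.70

By the law of cosines, LM² = MK² + KL² − 2·MK·KL·cos K = 1.3666e+05, so LM ≈ 369.68.
Law of cosines again: cos L = (KL² + LM² − MK²)/(2·KL·LM) ≈ -0.69580, so ∠L ≈ 134.09°.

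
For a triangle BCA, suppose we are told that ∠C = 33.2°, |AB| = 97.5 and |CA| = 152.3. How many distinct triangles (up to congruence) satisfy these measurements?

2

|CA|·sin C = 152.3·sin(33.2°) ≈ 83.39.
Since |CA| sin C < |AB| < |CA| (83.39 < 97.5 < 152.3), two triangles exist.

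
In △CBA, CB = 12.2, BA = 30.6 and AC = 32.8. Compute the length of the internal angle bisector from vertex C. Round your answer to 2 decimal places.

By the law of cosines, cos C = (AC² + CB² − BA²) / (2·AC·CB) ≈ 0.36026, so ∠C ≈ 68.88°.
The bisector from C has length 2·AC·CB·cos(∠C/2)/(AC+CB) ≈ 14.667.

t_C ≈ 14.67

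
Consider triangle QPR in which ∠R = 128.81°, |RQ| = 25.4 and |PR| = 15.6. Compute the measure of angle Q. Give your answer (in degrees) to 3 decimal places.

19.063

By the law of cosines, |QP|² = |PR|² + |RQ|² − 2·|PR|·|RQ|·cos R = 1385.2, so |QP| ≈ 37.218.
Law of cosines again: cos Q = (|RQ|² + |QP|² − |PR|²)/(2·|RQ|·|QP|) ≈ 0.94516, so ∠Q ≈ 19.06°.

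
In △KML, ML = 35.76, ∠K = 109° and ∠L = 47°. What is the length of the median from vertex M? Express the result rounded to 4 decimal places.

The third angle is ∠M = 180° − ∠L − ∠K = 24.00°.
Law of sines: LK = ML·sin M/sin K ≈ 15.383.
Law of sines: KM = ML·sin L/sin K ≈ 27.66.
Median from M: ½√(2·KM² + 2·ML² − LK²) ≈ 31.029.

31.0286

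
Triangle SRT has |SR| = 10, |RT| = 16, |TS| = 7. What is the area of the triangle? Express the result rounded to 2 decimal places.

Semiperimeter s = (16 + 7 + 10)/2 = 16.5.
Heron's formula: area = √(16.5·0.5·9.5·6.5) ≈ 22.571.

22.57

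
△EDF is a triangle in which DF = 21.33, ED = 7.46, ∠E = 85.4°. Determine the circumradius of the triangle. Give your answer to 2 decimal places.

Law of sines: sin F = ED·sin E/DF ≈ 0.34862.
Since DF ≥ ED, only the acute value applies: ∠F ≈ 20.40°.
Then ∠D = 180° − ∠E − ∠F ≈ 74.20°.
Law of sines gives FE = DF·sin D/sin E ≈ 20.59.
Circumradius = DF/(2 sin E) ≈ 10.699.

10.70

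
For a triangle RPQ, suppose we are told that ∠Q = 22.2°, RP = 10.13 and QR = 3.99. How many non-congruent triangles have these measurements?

1

QR·sin Q = 3.99·sin(22.2°) ≈ 1.508.
Since RP ≥ QR, exactly one triangle exists.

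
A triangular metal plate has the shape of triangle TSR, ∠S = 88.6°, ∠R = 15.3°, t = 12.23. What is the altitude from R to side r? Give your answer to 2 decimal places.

12.23

The third angle is ∠T = 180° − ∠S − ∠R = 76.10°.
Law of sines: s = t·sin S/sin T ≈ 12.595.
Law of sines: r = t·sin R/sin T ≈ 3.3245.
Area = ½·t·s·sin R ≈ 20.323.
The altitude from R has length 2·area/r ≈ 12.226.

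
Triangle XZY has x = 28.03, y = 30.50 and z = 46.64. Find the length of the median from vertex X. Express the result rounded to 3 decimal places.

36.829

Median from X: ½√(2·z² + 2·y² − x²) ≈ 36.829.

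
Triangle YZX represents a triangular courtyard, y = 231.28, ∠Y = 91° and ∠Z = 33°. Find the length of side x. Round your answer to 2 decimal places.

The third angle is ∠X = 180° − ∠Y − ∠Z = 56.00°.
Law of sines: x = y·sin X/sin Y ≈ 191.77.

191.77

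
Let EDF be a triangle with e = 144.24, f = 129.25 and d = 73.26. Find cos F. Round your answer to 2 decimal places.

By the law of cosines, cos F = (e² + d² − f²) / (2·e·d) ≈ 0.44793, so ∠F ≈ 63.39°.

0.45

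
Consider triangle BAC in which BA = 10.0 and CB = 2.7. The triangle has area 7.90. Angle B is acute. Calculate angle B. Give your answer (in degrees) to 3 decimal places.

∠B ≈ 35.816°

From area = ½·CB·BA·sin B, we get sin B = 2·area/(CB·BA) ≈ 0.58519.
Taking the acute solution, ∠B ≈ 35.82°.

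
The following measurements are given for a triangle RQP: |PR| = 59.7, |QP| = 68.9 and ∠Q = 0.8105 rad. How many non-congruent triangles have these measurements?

|QP|·sin Q = 68.9·sin(0.8105 rad) ≈ 49.93.
Since |QP| sin Q < |PR| < |QP| (49.93 < 59.7 < 68.9), two triangles exist.

2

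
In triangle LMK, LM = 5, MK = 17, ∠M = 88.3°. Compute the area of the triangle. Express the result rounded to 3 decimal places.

42.481

Area = ½·LM·MK·sin M ≈ 42.481.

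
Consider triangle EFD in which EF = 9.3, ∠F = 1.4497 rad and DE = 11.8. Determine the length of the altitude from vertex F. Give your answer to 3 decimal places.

Law of sines: sin D = EF·sin F/DE ≈ 0.78236.
Since DE ≥ EF, only the acute value applies: ∠D ≈ 0.8985 rad.
Then ∠E = π − ∠F − ∠D ≈ 0.7934 rad.
Law of sines gives FD = DE·sin E/sin F ≈ 8.4727.
Area = ½·DE·EF·sin E ≈ 39.11.
The altitude from F has length 2·area/DE ≈ 6.6288.

h_F ≈ 6.629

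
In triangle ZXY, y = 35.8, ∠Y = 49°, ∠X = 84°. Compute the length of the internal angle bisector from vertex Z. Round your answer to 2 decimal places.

37.33

The third angle is ∠Z = 180° − ∠X − ∠Y = 47.00°.
Law of sines: z = y·sin Z/sin Y ≈ 34.692.
Law of sines: x = y·sin X/sin Y ≈ 47.176.
The bisector from Z has length 2·x·y·cos(∠Z/2)/(x+y) ≈ 37.332.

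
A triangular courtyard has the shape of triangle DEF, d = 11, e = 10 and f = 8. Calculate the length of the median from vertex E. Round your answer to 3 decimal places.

Median from E: ½√(2·f² + 2·d² − e²) ≈ 8.2158.

8.216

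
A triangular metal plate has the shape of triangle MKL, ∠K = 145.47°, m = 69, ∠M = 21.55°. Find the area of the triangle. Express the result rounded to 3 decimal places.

The third angle is ∠L = 180° − ∠M − ∠K = 12.98°.
Law of sines: k = m·sin K/sin M ≈ 106.48.
Law of sines: l = m·sin L/sin M ≈ 42.193.
Area = ½·m·k·sin L ≈ 825.13.

area ≈ 825.128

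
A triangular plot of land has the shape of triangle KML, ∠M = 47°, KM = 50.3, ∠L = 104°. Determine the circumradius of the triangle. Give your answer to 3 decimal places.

The third angle is ∠K = 180° − ∠M − ∠L = 29.00°.
Law of sines: ML = KM·sin K/sin L ≈ 25.132.
Law of sines: LK = KM·sin M/sin L ≈ 37.913.
Circumradius = KM/(2 sin L) ≈ 25.92.

25.920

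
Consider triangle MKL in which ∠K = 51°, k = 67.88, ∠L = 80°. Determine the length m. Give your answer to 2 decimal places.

The third angle is ∠M = 180° − ∠K − ∠L = 49.00°.
Law of sines: m = k·sin M/sin K ≈ 65.92.

65.92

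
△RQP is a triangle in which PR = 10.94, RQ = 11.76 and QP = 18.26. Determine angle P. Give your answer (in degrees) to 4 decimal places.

∠P ≈ 38.0045°

By the law of cosines, cos P = (QP² + PR² − RQ²) / (2·QP·PR) ≈ 0.78796, so ∠P ≈ 38.00°.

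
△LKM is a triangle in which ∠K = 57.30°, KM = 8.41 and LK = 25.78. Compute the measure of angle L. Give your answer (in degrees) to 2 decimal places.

18.43

By the law of cosines, ML² = LK² + KM² − 2·LK·KM·cos K = 501.08, so ML ≈ 22.385.
Law of cosines again: cos L = (ML² + LK² − KM²)/(2·ML·LK) ≈ 0.94871, so ∠L ≈ 18.43°.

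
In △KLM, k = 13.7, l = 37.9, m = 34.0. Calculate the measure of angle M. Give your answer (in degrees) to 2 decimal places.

∠M ≈ 63.21°

By the law of cosines, cos M = (k² + l² − m²) / (2·k·l) ≈ 0.45076, so ∠M ≈ 63.21°.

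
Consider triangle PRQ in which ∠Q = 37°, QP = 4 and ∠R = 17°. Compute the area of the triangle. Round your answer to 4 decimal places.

The third angle is ∠P = 180° − ∠R − ∠Q = 126.00°.
Law of sines: RQ = QP·sin P/sin R ≈ 11.068.
Law of sines: PR = QP·sin Q/sin R ≈ 8.2336.
Area = ½·QP·RQ·sin Q ≈ 13.322.

area ≈ 13.3222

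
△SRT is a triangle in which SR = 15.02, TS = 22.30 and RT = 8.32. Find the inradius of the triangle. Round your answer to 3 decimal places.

1.605

Semiperimeter s = (8.32 + 22.3 + 15.02)/2 = 22.82.
Heron's formula: area = √(22.82·14.5·0.52·7.8) ≈ 36.635.
Inradius = area/s = 36.635/22.82 ≈ 1.6054.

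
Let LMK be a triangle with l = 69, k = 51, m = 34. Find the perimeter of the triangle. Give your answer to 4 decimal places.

perimeter ≈ 154.0000

Perimeter = 69 + 34 + 51 = 154.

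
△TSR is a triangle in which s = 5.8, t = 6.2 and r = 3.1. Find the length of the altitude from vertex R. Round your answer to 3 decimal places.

Semiperimeter p = (6.2 + 5.8 + 3.1)/2 = 7.55.
Heron's formula: area = √(7.55·1.35·1.75·4.45) ≈ 8.9092.
The altitude from R has length 2·area/r ≈ 5.7479.

h_R ≈ 5.748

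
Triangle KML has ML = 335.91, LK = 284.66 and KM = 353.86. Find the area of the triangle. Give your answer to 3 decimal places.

Semiperimeter s = (335.91 + 284.66 + 353.86)/2 = 487.22.
Heron's formula: area = √(487.22·151.31·202.56·133.36) ≈ 44623.

area ≈ 44623.446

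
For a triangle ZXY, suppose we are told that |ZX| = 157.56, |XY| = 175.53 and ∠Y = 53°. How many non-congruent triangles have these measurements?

2

|XY|·sin Y = 175.53·sin(53°) ≈ 140.2.
Since |XY| sin Y < |ZX| < |XY| (140.2 < 157.56 < 175.53), two triangles exist.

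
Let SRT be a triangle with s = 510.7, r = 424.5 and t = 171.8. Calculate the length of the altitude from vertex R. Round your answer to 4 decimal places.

Semiperimeter p = (510.7 + 424.5 + 171.8)/2 = 553.5.
Heron's formula: area = √(553.5·42.8·129·381.7) ≈ 34154.
The altitude from R has length 2·area/r ≈ 160.91.

160.9122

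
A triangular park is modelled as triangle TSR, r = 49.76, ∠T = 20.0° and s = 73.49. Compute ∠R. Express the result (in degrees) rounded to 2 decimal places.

By the law of cosines, t² = s² + r² − 2·s·r·cos T = 1004.2, so t ≈ 31.689.
Law of cosines again: cos R = (t² + s² − r²)/(2·t·s) ≈ 0.84354, so ∠R ≈ 32.48°.

∠R ≈ 32.48°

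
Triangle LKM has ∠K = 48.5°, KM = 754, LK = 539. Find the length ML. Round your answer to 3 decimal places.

By the law of cosines, ML² = LK² + KM² − 2·LK·KM·cos K = 3.2045e+05, so ML ≈ 566.08.

566.084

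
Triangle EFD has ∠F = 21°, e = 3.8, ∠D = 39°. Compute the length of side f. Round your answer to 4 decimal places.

1.5725

The third angle is ∠E = 180° − ∠F − ∠D = 120.00°.
Law of sines: f = e·sin F/sin E ≈ 1.5725.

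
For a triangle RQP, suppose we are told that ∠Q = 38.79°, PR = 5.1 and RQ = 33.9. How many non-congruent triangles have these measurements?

RQ·sin Q = 33.9·sin(38.79°) ≈ 21.24.
Since PR = 5.1 < 21.24 = RQ sin Q, no triangle exists.

0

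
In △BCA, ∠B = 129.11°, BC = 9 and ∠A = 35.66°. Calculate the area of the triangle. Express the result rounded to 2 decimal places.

area ≈ 14.16

The third angle is ∠C = 180° − ∠A − ∠B = 15.23°.
Law of sines: CA = BC·sin B/sin A ≈ 11.979.
Law of sines: AB = BC·sin C/sin A ≈ 4.0555.
Area = ½·BC·CA·sin C ≈ 14.161.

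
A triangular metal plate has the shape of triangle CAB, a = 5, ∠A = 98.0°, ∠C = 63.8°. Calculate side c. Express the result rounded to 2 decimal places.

4.53

The third angle is ∠B = 180° − ∠C − ∠A = 18.20°.
Law of sines: c = a·sin C/sin A ≈ 4.5304.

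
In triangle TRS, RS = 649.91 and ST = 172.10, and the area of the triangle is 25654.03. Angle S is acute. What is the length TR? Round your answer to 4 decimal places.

From area = ½·RS·ST·sin S, we get sin S = 2·area/(RS·ST) ≈ 0.45872.
Taking the acute solution, ∠S ≈ 27.30°.
Law of cosines then gives TR ≈ 503.22.

503.2169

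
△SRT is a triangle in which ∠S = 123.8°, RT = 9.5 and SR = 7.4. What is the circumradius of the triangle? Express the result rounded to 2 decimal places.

Law of sines: sin T = SR·sin S/RT ≈ 0.64729.
Since RT ≥ SR, only the acute value applies: ∠T ≈ 40.34°.
Then ∠R = 180° − ∠S − ∠T ≈ 15.86°.
Law of sines gives TS = RT·sin R/sin S ≈ 3.1247.
Circumradius = RT/(2 sin S) ≈ 5.7161.

5.72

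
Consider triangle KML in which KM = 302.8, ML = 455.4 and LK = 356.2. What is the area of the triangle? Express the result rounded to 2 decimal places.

area ≈ 53856.24

Semiperimeter s = (455.4 + 356.2 + 302.8)/2 = 557.2.
Heron's formula: area = √(557.2·101.8·201·254.4) ≈ 53856.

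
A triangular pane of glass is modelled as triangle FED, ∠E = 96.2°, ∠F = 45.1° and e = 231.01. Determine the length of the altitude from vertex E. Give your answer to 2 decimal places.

h_E ≈ 102.91

The third angle is ∠D = 180° − ∠F − ∠E = 38.70°.
Law of sines: f = e·sin F/sin E ≈ 164.6.
Law of sines: d = e·sin D/sin E ≈ 145.29.
Area = ½·e·f·sin D ≈ 11887.
The altitude from E has length 2·area/e ≈ 102.91.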